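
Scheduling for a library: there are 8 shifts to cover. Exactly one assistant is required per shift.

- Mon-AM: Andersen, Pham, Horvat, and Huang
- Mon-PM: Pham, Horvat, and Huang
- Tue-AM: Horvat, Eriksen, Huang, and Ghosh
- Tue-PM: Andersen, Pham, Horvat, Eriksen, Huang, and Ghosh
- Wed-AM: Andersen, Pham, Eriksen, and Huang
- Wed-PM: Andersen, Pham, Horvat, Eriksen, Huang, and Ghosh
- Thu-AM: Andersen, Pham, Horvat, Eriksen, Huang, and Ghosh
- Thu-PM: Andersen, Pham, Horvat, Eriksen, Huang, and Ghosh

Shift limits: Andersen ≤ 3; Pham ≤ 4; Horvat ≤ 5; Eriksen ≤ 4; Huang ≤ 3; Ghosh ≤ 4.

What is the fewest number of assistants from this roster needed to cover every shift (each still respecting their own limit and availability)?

2

8 slots to fill and no one can take more than 5, so at least ⌈8/5⌉ = 2 assistants are needed.
Andersen and Horvat alone can cover everything: Mon-AM→Andersen, Mon-PM→Horvat, Tue-AM→Horvat, Tue-PM→Andersen, Wed-AM→Andersen, Wed-PM→Horvat, Thu-AM→Horvat, Thu-PM→Horvat.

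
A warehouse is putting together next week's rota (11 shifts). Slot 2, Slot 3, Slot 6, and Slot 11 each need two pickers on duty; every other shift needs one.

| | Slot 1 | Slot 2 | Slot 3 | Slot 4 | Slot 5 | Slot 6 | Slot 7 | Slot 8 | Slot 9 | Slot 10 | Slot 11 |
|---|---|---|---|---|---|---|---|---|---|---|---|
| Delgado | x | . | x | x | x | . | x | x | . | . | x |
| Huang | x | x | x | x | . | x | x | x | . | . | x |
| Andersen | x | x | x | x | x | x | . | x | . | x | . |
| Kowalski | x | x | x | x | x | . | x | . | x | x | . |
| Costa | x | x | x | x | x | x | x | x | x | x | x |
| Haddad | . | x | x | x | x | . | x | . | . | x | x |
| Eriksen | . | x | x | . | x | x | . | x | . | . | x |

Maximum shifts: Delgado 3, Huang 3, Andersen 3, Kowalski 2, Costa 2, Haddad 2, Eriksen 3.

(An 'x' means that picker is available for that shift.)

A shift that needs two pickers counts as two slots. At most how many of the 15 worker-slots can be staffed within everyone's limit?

15

Total capacity across all pickers is 3+3+3+2+2+2+3 = 18, and 15 slots are needed, so at most 15 can be filled.
An assignment achieving 15: Slot 1→Delgado, Slot 2→Huang+Andersen, Slot 3→Haddad+Eriksen, Slot 4→Kowalski, Slot 5→Costa, Slot 6→Huang+Andersen, Slot 7→Delgado, Slot 8→Delgado, Slot 9→Kowalski, Slot 10→Andersen, Slot 11→Huang+Costa.
Loads: Delgado 3/3, Huang 3/3, Andersen 3/3, Kowalski 2/2, Costa 2/2, Haddad 1/2, Eriksen 1/3.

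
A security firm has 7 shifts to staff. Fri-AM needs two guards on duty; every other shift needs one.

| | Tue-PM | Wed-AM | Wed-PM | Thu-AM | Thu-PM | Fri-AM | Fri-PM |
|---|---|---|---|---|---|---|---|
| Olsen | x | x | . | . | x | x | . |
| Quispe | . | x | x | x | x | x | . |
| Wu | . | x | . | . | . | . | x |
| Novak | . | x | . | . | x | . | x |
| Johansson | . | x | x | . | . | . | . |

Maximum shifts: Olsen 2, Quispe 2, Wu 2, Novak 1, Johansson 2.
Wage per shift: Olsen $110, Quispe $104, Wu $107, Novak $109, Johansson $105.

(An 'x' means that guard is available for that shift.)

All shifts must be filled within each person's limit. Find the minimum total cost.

Tue-PM can only be covered by Olsen, so that assignment is forced.
Thu-AM can only be covered by Quispe, so that assignment is forced.
Fri-AM can only be covered by Olsen and Quispe, so that assignment is forced.
Picking the cheapest available guard for each shift independently would cost $847, but that ignores the shift limits.
An optimal schedule: Tue-PM→Olsen, Wed-AM→Johansson, Wed-PM→Johansson, Thu-AM→Quispe, Thu-PM→Novak, Fri-AM→Quispe+Olsen, Fri-PM→Wu.
Total: 110 + 105 + 105 + 104 + 109 + 104 + 110 + 107 = $854.

$854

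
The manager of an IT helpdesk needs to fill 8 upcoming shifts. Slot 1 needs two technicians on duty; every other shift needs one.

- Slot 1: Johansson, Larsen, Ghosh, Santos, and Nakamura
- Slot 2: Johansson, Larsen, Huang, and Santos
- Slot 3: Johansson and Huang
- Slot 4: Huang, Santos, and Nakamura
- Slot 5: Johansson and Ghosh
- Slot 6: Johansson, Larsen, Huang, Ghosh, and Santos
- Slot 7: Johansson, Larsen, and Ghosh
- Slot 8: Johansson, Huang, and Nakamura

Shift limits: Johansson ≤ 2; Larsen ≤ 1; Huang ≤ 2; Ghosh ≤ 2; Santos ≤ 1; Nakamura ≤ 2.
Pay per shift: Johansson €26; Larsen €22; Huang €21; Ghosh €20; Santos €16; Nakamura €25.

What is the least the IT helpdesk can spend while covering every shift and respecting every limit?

Picking the cheapest available technician for each shift independently would cost €166, but that ignores the shift limits.
An optimal schedule: Slot 1→Nakamura+Johansson, Slot 2→Huang, Slot 3→Huang, Slot 4→Santos, Slot 5→Ghosh, Slot 6→Larsen, Slot 7→Ghosh, Slot 8→Nakamura.
Total: 25 + 26 + 21 + 21 + 16 + 20 + 22 + 20 + 25 = €196.

€196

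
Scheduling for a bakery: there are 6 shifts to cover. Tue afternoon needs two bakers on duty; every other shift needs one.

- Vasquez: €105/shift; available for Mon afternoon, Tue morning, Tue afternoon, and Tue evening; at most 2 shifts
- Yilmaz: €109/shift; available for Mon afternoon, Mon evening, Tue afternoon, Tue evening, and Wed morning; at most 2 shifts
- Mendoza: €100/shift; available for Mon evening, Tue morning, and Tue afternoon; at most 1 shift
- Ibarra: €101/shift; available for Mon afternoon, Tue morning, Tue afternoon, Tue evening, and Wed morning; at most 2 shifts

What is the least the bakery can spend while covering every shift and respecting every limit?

Picking the cheapest available baker for each shift independently would cost €704, but that ignores the shift limits.
An optimal schedule: Mon afternoon→Vasquez, Mon evening→Yilmaz, Tue morning→Vasquez, Tue afternoon→Mendoza+Ibarra, Tue evening→Ibarra, Wed morning→Yilmaz.
Total: 105 + 109 + 105 + 100 + 101 + 101 + 109 = €730.

€730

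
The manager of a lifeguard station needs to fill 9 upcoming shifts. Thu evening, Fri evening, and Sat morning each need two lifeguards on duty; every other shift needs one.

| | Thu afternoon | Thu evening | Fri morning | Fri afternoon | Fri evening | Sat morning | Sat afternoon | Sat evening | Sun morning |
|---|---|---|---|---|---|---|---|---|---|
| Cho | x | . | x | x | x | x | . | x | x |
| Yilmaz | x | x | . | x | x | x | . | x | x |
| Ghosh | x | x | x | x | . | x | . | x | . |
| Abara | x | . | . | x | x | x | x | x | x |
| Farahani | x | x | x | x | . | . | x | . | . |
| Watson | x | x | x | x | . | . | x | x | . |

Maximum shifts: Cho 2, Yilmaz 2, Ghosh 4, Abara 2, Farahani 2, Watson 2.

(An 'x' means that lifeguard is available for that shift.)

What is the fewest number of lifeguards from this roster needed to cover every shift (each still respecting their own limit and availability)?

12 slots to fill and no one can take more than 4, so at least ⌈12/4⌉ = 3 lifeguards are needed.
Any 4 lifeguards together have capacity at most 4+2+2+2 = 10 < 12 slots, so 4 can never suffice.
Cho, Yilmaz, Ghosh, Abara, and Farahani alone can cover everything: Thu afternoon→Farahani, Thu evening→Yilmaz+Ghosh, Fri morning→Ghosh, Fri afternoon→Farahani, Fri evening→Cho+Yilmaz, Sat morning→Ghosh+Abara, Sat afternoon→Abara, Sat evening→Ghosh, Sun morning→Cho.

5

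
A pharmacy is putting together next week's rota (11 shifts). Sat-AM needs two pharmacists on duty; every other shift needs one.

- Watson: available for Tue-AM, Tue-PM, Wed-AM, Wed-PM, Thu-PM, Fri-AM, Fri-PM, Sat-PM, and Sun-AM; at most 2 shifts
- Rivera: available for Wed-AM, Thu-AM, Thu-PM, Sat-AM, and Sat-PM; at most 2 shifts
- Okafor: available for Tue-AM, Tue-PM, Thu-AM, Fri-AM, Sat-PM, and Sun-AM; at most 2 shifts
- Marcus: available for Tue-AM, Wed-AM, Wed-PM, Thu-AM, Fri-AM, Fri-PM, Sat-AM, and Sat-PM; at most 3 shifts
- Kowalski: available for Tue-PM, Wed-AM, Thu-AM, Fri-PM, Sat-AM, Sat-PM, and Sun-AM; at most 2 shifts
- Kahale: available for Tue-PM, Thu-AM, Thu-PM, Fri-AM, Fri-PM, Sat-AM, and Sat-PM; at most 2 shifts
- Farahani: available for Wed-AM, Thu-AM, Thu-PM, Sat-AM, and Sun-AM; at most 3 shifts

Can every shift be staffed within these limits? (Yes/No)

One valid schedule: Tue-AM→Watson, Tue-PM→Okafor, Wed-AM→Rivera, Wed-PM→Watson, Thu-AM→Marcus, Thu-PM→Rivera, Fri-AM→Okafor, Fri-PM→Marcus, Sat-AM→Kowalski+Kahale, Sat-PM→Marcus, Sun-AM→Kowalski.
Loads: Watson 2/2, Rivera 2/2, Okafor 2/2, Marcus 3/3, Kowalski 2/2, Kahale 1/2, Farahani 0/3 — all within limits.

Yes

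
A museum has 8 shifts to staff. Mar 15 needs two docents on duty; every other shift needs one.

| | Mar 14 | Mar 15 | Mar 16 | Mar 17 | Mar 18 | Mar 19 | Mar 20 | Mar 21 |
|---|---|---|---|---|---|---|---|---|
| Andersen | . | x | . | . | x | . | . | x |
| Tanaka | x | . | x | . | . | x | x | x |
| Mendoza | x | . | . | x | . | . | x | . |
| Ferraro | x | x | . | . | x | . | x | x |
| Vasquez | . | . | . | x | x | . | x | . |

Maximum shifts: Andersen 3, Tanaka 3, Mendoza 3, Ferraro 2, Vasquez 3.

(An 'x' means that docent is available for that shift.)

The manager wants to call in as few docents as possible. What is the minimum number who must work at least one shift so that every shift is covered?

9 slots to fill and no one can take more than 3, so at least ⌈9/3⌉ = 3 docents are needed.
Shifts {Mar 15, Mar 16, Mar 17} need 4 slots, but among the docents available for them (Andersen, Tanaka, Mendoza, Ferraro, and Vasquez) any 3 together supply at most 3. So 3 docents are not enough.
Andersen, Tanaka, Mendoza, and Ferraro alone can cover everything: Mar 14→Tanaka, Mar 15→Andersen+Ferraro, Mar 16→Tanaka, Mar 17→Mendoza, Mar 18→Andersen, Mar 19→Tanaka, Mar 20→Mendoza, Mar 21→Andersen.

4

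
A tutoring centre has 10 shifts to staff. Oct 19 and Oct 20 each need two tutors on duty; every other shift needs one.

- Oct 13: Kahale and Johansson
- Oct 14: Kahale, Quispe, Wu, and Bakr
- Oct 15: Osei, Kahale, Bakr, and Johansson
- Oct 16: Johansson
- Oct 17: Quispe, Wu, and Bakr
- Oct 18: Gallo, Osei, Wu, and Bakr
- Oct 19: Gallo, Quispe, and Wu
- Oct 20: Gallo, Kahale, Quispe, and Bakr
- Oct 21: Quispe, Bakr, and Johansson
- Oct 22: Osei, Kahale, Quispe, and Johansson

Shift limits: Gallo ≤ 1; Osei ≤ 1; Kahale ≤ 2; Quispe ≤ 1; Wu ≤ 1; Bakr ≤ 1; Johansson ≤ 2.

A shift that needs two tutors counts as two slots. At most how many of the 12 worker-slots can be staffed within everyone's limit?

9

Total capacity across all tutors is 1+1+2+1+1+1+2 = 9, and 12 slots are needed, so at most 9 can be filled.
An assignment achieving 9: Oct 13→Kahale, Oct 14→Kahale, Oct 15→Osei, Oct 16→Johansson, Oct 17→Quispe, Oct 19→Gallo+Wu, Oct 21→Bakr, Oct 22→Johansson.
Loads: Gallo 1/1, Osei 1/1, Kahale 2/2, Quispe 1/1, Wu 1/1, Bakr 1/1, Johansson 2/2.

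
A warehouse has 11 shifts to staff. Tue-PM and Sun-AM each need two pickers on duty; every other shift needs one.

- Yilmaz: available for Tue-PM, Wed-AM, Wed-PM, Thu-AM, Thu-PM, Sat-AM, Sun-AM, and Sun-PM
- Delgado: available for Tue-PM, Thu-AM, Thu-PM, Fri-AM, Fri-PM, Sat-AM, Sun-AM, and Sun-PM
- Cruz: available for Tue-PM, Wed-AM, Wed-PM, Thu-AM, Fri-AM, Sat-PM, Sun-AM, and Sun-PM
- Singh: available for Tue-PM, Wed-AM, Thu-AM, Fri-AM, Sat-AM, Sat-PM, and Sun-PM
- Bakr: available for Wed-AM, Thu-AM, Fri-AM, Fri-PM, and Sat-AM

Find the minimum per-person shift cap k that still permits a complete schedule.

3

With 5 pickers and 13 worker-slots to fill, someone must work at least ⌈13/5⌉ = 3 shifts, so k ≥ 3.
k = 3 works: Tue-PM→Cruz+Singh, Wed-AM→Cruz, Wed-PM→Yilmaz, Thu-AM→Bakr, Thu-PM→Yilmaz, Fri-AM→Delgado, Fri-PM→Delgado, Sat-AM→Singh, Sat-PM→Cruz, Sun-AM→Yilmaz+Delgado, Sun-PM→Singh.
Loads: Yilmaz 3, Delgado 3, Cruz 3, Singh 3, Bakr 1 — all ≤ 3.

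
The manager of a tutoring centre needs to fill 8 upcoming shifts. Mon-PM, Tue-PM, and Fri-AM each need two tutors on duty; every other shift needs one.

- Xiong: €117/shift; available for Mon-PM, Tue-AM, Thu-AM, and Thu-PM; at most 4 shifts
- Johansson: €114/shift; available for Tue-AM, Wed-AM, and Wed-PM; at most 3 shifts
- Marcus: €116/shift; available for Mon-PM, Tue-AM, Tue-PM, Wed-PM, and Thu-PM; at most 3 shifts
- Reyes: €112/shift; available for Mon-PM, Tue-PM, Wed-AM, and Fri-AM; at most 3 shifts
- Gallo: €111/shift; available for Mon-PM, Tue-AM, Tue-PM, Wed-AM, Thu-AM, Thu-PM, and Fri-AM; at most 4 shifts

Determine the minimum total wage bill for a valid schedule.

Fri-AM can only be covered by Reyes and Gallo, so that assignment is forced.
Picking the cheapest available tutor for each shift independently would cost €1227, but that ignores the shift limits.
An optimal schedule: Mon-PM→Reyes+Marcus, Tue-AM→Johansson, Tue-PM→Gallo+Reyes, Wed-AM→Johansson, Wed-PM→Johansson, Thu-AM→Gallo, Thu-PM→Gallo, Fri-AM→Gallo+Reyes.
Total: 112 + 116 + 114 + 111 + 112 + 114 + 114 + 111 + 111 + 111 + 112 = €1238.

€1238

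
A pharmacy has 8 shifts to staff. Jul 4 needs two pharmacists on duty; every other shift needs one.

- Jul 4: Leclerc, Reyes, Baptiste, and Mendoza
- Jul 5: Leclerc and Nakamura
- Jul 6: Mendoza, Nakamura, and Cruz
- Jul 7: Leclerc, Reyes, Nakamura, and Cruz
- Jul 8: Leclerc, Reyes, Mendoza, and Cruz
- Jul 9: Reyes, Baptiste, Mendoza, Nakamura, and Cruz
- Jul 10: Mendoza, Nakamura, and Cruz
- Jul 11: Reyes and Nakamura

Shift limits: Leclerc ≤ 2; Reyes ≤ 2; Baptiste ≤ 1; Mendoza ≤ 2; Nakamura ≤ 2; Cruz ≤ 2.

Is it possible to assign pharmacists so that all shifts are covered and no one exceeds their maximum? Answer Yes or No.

Yes

One valid schedule: Jul 4→Reyes+Baptiste, Jul 5→Leclerc, Jul 6→Mendoza, Jul 7→Leclerc, Jul 8→Cruz, Jul 9→Nakamura, Jul 10→Mendoza, Jul 11→Reyes.
Loads: Leclerc 2/2, Reyes 2/2, Baptiste 1/1, Mendoza 2/2, Nakamura 1/2, Cruz 1/2 — all within limits.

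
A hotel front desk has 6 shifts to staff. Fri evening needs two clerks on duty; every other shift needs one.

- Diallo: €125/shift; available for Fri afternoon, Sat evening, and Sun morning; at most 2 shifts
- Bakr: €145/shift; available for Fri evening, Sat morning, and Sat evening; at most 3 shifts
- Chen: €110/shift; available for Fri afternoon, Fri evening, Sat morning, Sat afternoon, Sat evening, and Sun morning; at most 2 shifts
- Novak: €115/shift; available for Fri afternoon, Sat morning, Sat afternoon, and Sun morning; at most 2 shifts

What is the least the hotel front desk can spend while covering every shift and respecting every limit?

Fri evening can only be covered by Bakr and Chen, so that assignment is forced.
Picking the cheapest available clerk for each shift independently would cost €805, but that ignores the shift limits.
An optimal schedule: Fri afternoon→Novak, Fri evening→Chen+Bakr, Sat morning→Novak, Sat afternoon→Chen, Sat evening→Diallo, Sun morning→Diallo.
Total: 115 + 110 + 145 + 115 + 110 + 125 + 125 = €845.

€845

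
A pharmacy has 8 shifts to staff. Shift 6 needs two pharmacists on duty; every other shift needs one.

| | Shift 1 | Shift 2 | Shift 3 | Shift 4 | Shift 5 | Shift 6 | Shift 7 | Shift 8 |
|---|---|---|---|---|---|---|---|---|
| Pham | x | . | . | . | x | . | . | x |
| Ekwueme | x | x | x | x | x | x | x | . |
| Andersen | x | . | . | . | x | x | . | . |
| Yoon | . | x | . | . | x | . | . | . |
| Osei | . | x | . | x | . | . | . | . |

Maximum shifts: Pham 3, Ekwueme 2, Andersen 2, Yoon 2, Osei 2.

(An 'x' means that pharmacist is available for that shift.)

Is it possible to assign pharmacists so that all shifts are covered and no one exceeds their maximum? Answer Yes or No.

No

Total capacity is 11 and 9 slots are needed, so capacity alone doesn't rule it out.
Shifts {Shift 3, Shift 6, Shift 7} need 4 worker-slots in total, but the pharmacists available for any of those shifts (Ekwueme and Andersen) can supply at most 3 among them. So no valid schedule exists.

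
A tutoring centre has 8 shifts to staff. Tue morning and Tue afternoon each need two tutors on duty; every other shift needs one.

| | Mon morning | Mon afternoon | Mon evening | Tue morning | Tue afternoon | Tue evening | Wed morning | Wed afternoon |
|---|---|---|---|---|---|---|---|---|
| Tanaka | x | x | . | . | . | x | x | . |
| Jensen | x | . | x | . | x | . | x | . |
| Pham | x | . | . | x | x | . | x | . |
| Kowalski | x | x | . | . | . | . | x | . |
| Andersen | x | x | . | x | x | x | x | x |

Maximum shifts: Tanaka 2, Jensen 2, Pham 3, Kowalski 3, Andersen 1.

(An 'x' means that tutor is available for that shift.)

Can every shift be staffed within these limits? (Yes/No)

No

Total capacity is 11 and 10 slots are needed, so capacity alone doesn't rule it out.
Shifts {Tue morning, Wed afternoon} need 3 worker-slots in total, but the tutors available for any of those shifts (Pham and Andersen) can supply at most 2 among them. So no valid schedule exists.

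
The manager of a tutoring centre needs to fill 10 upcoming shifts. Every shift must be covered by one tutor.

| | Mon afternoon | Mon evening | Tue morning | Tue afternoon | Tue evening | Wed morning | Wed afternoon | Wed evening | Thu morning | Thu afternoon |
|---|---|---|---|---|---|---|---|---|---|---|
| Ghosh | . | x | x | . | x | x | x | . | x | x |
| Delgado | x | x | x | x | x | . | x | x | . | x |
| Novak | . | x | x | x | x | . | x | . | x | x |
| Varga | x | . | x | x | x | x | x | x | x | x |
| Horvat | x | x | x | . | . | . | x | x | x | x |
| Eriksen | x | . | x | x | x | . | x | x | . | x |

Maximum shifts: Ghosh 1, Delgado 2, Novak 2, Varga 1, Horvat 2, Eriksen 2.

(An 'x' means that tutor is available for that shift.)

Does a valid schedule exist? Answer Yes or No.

One valid schedule: Mon afternoon→Delgado, Mon evening→Delgado, Tue morning→Horvat, Tue afternoon→Novak, Tue evening→Eriksen, Wed morning→Ghosh, Wed afternoon→Horvat, Wed evening→Varga, Thu morning→Novak, Thu afternoon→Eriksen.
Loads: Ghosh 1/1, Delgado 2/2, Novak 2/2, Varga 1/1, Horvat 2/2, Eriksen 2/2 — all within limits.

Yes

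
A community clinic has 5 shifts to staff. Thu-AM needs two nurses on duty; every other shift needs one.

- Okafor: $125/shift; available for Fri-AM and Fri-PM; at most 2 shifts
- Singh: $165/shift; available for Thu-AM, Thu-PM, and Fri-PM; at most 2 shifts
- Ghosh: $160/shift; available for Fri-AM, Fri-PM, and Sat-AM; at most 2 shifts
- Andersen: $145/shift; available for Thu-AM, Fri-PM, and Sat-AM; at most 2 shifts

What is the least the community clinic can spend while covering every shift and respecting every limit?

$870

Thu-AM can only be covered by Singh and Andersen, so that assignment is forced.
Thu-PM can only be covered by Singh, so that assignment is forced.
Picking the cheapest available nurse for each shift independently would cost $870, and that bound is achievable.
An optimal schedule: Thu-AM→Andersen+Singh, Thu-PM→Singh, Fri-AM→Okafor, Fri-PM→Okafor, Sat-AM→Andersen.
Total: 145 + 165 + 165 + 125 + 125 + 145 = $870.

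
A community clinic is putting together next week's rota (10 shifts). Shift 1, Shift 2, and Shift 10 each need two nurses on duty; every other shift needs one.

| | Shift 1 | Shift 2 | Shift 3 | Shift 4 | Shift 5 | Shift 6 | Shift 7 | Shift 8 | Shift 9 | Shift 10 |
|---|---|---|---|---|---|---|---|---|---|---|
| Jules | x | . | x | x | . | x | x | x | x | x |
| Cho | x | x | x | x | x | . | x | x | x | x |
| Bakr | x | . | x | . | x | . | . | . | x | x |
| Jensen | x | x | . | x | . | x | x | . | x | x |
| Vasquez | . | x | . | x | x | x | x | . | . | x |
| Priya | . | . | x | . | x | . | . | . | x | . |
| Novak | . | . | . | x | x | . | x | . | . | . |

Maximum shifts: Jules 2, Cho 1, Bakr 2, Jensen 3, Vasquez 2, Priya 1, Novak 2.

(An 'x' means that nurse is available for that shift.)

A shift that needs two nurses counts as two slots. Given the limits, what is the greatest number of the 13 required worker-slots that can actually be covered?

Total capacity across all nurses is 2+1+2+3+2+1+2 = 13, and 13 slots are needed, so at most 13 can be filled.
An assignment achieving 13: Shift 1→Bakr+Jensen, Shift 2→Cho+Jensen, Shift 3→Bakr, Shift 4→Vasquez, Shift 5→Novak, Shift 6→Jules, Shift 7→Novak, Shift 8→Jules, Shift 9→Priya, Shift 10→Jensen+Vasquez.
Loads: Jules 2/2, Cho 1/1, Bakr 2/2, Jensen 3/3, Vasquez 2/2, Priya 1/1, Novak 2/2.

13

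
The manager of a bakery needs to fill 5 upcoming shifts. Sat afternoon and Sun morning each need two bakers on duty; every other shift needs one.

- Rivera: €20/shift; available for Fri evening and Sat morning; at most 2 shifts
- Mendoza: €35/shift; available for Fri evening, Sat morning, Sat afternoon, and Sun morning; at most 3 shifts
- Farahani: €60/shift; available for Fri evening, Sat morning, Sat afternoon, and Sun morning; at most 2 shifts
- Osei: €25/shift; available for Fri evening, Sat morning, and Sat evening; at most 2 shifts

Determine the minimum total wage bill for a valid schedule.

Sat afternoon can only be covered by Mendoza and Farahani, so that assignment is forced.
Sat evening can only be covered by Osei, so that assignment is forced.
Sun morning can only be covered by Mendoza and Farahani, so that assignment is forced.
Picking the cheapest available baker for each shift independently would cost €255, and that bound is achievable.
An optimal schedule: Fri evening→Rivera, Sat morning→Rivera, Sat afternoon→Mendoza+Farahani, Sat evening→Osei, Sun morning→Mendoza+Farahani.
Total: 20 + 20 + 35 + 60 + 25 + 35 + 60 = €255.

€255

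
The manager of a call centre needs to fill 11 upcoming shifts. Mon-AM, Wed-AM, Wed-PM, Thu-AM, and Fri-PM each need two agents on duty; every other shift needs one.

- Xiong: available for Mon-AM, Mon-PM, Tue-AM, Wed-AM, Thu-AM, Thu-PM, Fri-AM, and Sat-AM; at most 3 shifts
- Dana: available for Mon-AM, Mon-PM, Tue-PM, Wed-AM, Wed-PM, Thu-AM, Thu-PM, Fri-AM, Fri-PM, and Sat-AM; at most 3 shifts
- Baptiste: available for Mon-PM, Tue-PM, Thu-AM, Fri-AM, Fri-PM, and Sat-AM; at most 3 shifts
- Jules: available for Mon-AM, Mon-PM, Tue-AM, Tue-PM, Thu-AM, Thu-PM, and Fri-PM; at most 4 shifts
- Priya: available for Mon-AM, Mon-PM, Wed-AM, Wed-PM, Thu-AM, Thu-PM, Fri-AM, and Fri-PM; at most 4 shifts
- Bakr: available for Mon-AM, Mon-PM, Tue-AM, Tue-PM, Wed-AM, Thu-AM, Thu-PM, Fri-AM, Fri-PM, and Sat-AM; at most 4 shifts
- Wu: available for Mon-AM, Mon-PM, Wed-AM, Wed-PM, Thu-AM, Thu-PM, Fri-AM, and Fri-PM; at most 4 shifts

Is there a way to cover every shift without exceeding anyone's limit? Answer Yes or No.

Yes

One valid schedule: Mon-AM→Jules+Priya, Mon-PM→Baptiste, Tue-AM→Xiong, Tue-PM→Dana, Wed-AM→Priya+Bakr, Wed-PM→Dana+Priya, Thu-AM→Baptiste+Jules, Thu-PM→Xiong, Fri-AM→Dana, Fri-PM→Baptiste+Jules, Sat-AM→Xiong.
Loads: Xiong 3/3, Dana 3/3, Baptiste 3/3, Jules 3/4, Priya 3/4, Bakr 1/4, Wu 0/4 — all within limits.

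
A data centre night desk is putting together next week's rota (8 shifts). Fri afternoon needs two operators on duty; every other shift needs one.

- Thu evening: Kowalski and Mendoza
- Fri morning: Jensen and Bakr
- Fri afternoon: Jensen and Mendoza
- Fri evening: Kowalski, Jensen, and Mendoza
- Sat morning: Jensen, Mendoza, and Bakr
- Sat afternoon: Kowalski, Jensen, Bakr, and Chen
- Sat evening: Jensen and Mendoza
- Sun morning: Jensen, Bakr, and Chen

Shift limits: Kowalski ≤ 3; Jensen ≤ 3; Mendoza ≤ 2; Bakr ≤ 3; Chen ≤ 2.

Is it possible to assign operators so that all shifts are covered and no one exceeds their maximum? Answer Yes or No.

Yes

Fri afternoon can only be covered by Jensen and Mendoza, so that assignment is forced.
One valid schedule: Thu evening→Kowalski, Fri morning→Jensen, Fri afternoon→Jensen+Mendoza, Fri evening→Kowalski, Sat morning→Mendoza, Sat afternoon→Kowalski, Sat evening→Jensen, Sun morning→Bakr.
Loads: Kowalski 3/3, Jensen 3/3, Mendoza 2/2, Bakr 1/3, Chen 0/2 — all within limits.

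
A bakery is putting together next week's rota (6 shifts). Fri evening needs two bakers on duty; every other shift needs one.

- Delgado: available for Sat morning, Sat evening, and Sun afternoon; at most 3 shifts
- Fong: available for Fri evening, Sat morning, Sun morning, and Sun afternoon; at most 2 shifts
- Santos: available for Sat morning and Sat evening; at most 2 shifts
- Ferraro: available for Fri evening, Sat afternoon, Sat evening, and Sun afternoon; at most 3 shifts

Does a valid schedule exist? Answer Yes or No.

Fri evening can only be covered by Fong and Ferraro, so that assignment is forced.
Sat afternoon can only be covered by Ferraro, so that assignment is forced.
Sun morning can only be covered by Fong, so that assignment is forced.
One valid schedule: Fri evening→Fong+Ferraro, Sat morning→Delgado, Sat afternoon→Ferraro, Sat evening→Delgado, Sun morning→Fong, Sun afternoon→Delgado.
Loads: Delgado 3/3, Fong 2/2, Santos 0/2, Ferraro 2/3 — all within limits.

Yes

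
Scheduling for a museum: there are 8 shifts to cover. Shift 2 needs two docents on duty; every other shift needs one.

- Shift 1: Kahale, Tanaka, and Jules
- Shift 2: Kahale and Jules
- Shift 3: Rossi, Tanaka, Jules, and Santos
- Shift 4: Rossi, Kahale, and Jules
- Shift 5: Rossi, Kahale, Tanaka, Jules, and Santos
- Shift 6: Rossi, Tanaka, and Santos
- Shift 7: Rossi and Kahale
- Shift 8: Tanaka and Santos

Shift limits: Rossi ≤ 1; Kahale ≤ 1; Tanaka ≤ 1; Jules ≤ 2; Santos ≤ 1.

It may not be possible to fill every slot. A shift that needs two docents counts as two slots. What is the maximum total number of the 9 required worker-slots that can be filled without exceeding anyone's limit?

Total capacity across all docents is 1+1+1+2+1 = 6, and 9 slots are needed, so at most 6 can be filled.
An assignment achieving 6: Shift 1→Jules, Shift 2→Kahale+Jules, Shift 6→Santos, Shift 7→Rossi, Shift 8→Tanaka.
Loads: Rossi 1/1, Kahale 1/1, Tanaka 1/1, Jules 2/2, Santos 1/1.

6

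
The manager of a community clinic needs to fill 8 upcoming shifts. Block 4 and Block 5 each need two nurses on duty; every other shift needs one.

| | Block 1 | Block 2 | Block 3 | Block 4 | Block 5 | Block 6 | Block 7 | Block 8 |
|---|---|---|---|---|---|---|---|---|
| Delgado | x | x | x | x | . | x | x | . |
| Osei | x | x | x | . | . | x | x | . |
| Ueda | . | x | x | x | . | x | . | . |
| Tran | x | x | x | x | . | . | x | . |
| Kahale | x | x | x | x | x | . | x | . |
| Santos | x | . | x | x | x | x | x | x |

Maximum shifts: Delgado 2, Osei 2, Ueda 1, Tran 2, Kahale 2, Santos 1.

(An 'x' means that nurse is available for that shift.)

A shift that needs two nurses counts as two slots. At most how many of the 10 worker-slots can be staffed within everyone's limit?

9

Total capacity across all nurses is 2+2+1+2+2+1 = 10, and 10 slots are needed, so at most 10 can be filled.
Shifts {Block 5, Block 8} need 3 slots but only Kahale and Santos are available for them, supplying at most 2 — so at least 1 slot must go unfilled.
An assignment achieving 9: Block 1→Delgado, Block 2→Osei, Block 3→Tran, Block 4→Ueda+Tran, Block 5→Kahale, Block 6→Delgado, Block 7→Osei, Block 8→Santos.
Loads: Delgado 2/2, Osei 2/2, Ueda 1/1, Tran 2/2, Kahale 1/2, Santos 1/1.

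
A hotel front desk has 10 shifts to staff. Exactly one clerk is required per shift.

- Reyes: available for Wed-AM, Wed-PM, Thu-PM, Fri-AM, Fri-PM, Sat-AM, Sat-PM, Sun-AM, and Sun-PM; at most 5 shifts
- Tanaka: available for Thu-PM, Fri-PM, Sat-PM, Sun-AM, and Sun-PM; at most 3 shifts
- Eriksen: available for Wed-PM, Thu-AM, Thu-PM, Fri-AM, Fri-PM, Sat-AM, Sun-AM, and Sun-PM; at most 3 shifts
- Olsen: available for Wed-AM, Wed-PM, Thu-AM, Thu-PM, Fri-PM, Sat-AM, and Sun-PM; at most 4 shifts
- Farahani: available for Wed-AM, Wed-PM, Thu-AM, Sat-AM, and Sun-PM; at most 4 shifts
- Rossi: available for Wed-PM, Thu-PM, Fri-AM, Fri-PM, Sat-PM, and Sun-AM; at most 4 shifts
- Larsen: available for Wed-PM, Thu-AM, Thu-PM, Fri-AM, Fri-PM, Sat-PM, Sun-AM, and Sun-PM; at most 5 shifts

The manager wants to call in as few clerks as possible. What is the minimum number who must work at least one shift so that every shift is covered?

2

10 slots to fill and no one can take more than 5, so at least ⌈10/5⌉ = 2 clerks are needed.
Reyes and Larsen alone can cover everything: Wed-AM→Reyes, Wed-PM→Reyes, Thu-AM→Larsen, Thu-PM→Reyes, Fri-AM→Reyes, Fri-PM→Larsen, Sat-AM→Reyes, Sat-PM→Larsen, Sun-AM→Larsen, Sun-PM→Larsen.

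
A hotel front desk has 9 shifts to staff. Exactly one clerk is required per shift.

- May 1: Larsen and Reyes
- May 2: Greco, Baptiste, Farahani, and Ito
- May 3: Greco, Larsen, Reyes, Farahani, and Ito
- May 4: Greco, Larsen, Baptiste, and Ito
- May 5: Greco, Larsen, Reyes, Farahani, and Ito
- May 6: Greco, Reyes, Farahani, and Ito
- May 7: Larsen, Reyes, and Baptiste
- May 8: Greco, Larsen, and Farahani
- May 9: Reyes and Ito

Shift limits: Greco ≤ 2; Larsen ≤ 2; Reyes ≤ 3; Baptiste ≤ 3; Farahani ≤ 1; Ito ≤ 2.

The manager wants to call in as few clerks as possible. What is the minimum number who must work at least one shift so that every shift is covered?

9 slots to fill and no one can take more than 3, so at least ⌈9/3⌉ = 3 clerks are needed.
Any 3 clerks together have capacity at most 3+3+2 = 8 < 9 slots, so 3 can never suffice.
Greco, Larsen, Reyes, and Baptiste alone can cover everything: May 1→Larsen, May 2→Greco, May 3→Reyes, May 4→Baptiste, May 5→Reyes, May 6→Greco, May 7→Baptiste, May 8→Larsen, May 9→Reyes.

4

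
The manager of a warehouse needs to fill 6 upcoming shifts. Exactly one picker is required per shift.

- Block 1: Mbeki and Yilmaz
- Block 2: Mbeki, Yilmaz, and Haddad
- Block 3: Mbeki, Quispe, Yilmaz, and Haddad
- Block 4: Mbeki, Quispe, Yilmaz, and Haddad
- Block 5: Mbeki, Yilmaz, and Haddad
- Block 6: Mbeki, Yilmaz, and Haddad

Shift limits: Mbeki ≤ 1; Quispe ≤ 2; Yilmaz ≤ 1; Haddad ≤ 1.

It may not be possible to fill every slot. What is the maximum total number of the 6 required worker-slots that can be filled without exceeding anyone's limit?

Total capacity across all pickers is 1+2+1+1 = 5, and 6 slots are needed, so at most 5 can be filled.
An assignment achieving 5: Block 1→Mbeki, Block 2→Yilmaz, Block 3→Quispe, Block 4→Quispe, Block 5→Haddad.
Loads: Mbeki 1/1, Quispe 2/2, Yilmaz 1/1, Haddad 1/1.

5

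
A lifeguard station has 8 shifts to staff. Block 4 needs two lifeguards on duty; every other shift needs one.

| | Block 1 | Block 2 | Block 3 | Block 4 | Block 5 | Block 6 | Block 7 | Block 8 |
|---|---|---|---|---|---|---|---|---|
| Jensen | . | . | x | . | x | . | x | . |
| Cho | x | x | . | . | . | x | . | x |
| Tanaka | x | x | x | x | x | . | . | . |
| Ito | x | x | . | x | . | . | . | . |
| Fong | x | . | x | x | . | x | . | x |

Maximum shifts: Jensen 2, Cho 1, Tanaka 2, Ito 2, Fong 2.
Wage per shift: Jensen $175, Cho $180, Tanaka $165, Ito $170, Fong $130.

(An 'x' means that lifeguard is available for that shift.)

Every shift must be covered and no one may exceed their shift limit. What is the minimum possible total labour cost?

$1460

Block 7 can only be covered by Jensen, so that assignment is forced.
Picking the cheapest available lifeguard for each shift independently would cost $1320, but that ignores the shift limits.
An optimal schedule: Block 1→Ito, Block 2→Tanaka, Block 3→Tanaka, Block 4→Ito+Fong, Block 5→Jensen, Block 6→Cho, Block 7→Jensen, Block 8→Fong.
Total: 170 + 165 + 165 + 170 + 130 + 175 + 180 + 175 + 130 = $1460.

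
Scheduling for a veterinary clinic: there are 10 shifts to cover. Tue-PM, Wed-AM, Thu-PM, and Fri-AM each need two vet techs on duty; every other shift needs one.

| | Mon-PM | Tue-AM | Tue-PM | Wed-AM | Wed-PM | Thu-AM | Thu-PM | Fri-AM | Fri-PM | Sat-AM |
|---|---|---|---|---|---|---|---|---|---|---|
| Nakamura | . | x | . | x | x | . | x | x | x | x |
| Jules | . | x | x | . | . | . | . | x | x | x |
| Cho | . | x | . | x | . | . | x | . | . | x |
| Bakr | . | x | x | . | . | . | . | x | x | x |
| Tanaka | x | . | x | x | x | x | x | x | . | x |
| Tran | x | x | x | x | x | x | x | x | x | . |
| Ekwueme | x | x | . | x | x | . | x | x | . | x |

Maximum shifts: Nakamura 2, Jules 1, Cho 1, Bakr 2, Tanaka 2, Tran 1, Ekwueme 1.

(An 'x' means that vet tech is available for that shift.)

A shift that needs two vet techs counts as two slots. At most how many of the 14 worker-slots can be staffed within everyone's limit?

10

Total capacity across all vet techs is 2+1+1+2+2+1+1 = 10, and 14 slots are needed, so at most 10 can be filled.
An assignment achieving 10: Mon-PM→Tanaka, Tue-AM→Bakr, Tue-PM→Jules+Bakr, Wed-AM→Cho+Tran, Wed-PM→Nakamura, Thu-AM→Tanaka, Thu-PM→Ekwueme, Fri-PM→Nakamura.
Loads: Nakamura 2/2, Jules 1/1, Cho 1/1, Bakr 2/2, Tanaka 2/2, Tran 1/1, Ekwueme 1/1.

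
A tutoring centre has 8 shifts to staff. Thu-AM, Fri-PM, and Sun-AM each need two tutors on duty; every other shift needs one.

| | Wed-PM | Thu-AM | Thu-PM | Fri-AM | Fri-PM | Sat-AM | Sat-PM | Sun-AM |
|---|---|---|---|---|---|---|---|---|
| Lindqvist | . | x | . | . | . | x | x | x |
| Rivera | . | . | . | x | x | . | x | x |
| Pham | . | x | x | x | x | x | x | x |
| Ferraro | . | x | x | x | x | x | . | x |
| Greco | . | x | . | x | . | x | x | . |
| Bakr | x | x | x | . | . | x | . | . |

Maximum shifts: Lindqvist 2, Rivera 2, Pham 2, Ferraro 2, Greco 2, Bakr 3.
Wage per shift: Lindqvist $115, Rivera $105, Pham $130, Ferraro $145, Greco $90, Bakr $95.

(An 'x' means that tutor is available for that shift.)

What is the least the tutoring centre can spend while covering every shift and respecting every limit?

Wed-PM can only be covered by Bakr, so that assignment is forced.
Picking the cheapest available tutor for each shift independently would cost $1100, but that ignores the shift limits.
An optimal schedule: Wed-PM→Bakr, Thu-AM→Lindqvist+Pham, Thu-PM→Bakr, Fri-AM→Greco, Fri-PM→Rivera+Pham, Sat-AM→Bakr, Sat-PM→Greco, Sun-AM→Rivera+Lindqvist.
Total: 95 + 115 + 130 + 95 + 90 + 105 + 130 + 95 + 90 + 105 + 115 = $1165.

$1165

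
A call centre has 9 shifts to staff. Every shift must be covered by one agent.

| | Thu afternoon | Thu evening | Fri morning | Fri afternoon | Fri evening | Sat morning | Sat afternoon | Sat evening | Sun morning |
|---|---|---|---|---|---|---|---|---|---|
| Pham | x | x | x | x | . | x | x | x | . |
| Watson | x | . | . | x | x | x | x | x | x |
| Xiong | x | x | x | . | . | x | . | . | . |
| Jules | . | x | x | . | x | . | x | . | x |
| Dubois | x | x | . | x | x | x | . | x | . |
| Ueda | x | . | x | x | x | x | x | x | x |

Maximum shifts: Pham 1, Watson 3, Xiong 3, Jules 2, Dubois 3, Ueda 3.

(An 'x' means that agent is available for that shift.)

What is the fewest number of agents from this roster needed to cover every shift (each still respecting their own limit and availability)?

9 slots to fill and no one can take more than 3, so at least ⌈9/3⌉ = 3 agents are needed.
Watson, Xiong, and Dubois alone can cover everything: Thu afternoon→Xiong, Thu evening→Xiong, Fri morning→Xiong, Fri afternoon→Watson, Fri evening→Dubois, Sat morning→Dubois, Sat afternoon→Watson, Sat evening→Dubois, Sun morning→Watson.

3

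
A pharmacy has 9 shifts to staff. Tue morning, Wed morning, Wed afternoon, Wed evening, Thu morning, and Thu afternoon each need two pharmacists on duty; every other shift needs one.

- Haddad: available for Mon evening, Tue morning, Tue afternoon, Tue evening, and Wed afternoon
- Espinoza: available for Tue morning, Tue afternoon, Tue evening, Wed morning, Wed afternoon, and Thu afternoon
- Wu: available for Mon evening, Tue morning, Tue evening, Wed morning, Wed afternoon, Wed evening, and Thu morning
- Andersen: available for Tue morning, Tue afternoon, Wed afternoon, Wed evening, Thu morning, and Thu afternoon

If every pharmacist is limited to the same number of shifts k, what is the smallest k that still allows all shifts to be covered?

With 4 pharmacists and 15 worker-slots to fill, someone must work at least ⌈15/4⌉ = 4 shifts, so k ≥ 4.
k = 4 works: Mon evening→Haddad, Tue morning→Haddad+Espinoza, Tue afternoon→Haddad, Tue evening→Haddad, Wed morning→Espinoza+Wu, Wed afternoon→Espinoza+Wu, Wed evening→Wu+Andersen, Thu morning→Wu+Andersen, Thu afternoon→Espinoza+Andersen.
Loads: Haddad 4, Espinoza 4, Wu 4, Andersen 3 — all ≤ 4.

4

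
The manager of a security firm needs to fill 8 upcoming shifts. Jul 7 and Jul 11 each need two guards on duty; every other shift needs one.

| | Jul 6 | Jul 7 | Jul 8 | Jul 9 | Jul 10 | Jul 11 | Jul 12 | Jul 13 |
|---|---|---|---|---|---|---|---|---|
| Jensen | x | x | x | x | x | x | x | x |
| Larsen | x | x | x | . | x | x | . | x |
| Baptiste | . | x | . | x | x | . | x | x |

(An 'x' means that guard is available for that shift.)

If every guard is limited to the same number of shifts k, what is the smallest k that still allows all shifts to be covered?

4

With 3 guards and 10 worker-slots to fill, someone must work at least ⌈10/3⌉ = 4 shifts, so k ≥ 4.
k = 4 works: Jul 6→Jensen, Jul 7→Larsen+Baptiste, Jul 8→Jensen, Jul 9→Jensen, Jul 10→Larsen, Jul 11→Jensen+Larsen, Jul 12→Baptiste, Jul 13→Larsen.
Loads: Jensen 4, Larsen 4, Baptiste 2 — all ≤ 4.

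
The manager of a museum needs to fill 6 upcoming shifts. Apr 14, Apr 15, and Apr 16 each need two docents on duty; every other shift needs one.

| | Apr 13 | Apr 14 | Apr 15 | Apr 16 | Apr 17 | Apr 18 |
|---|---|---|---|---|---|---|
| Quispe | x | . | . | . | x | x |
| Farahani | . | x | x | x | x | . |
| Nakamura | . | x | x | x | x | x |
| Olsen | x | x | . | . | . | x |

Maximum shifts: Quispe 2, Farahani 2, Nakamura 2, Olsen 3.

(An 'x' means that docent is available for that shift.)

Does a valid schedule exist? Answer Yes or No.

Total capacity is 9 and 9 slots are needed, so capacity alone doesn't rule it out.
Shifts {Apr 14, Apr 15, Apr 16} need 6 worker-slots in total, but the docents available for any of those shifts (Farahani, Nakamura, and Olsen) can supply at most 5 among them. So no valid schedule exists.

No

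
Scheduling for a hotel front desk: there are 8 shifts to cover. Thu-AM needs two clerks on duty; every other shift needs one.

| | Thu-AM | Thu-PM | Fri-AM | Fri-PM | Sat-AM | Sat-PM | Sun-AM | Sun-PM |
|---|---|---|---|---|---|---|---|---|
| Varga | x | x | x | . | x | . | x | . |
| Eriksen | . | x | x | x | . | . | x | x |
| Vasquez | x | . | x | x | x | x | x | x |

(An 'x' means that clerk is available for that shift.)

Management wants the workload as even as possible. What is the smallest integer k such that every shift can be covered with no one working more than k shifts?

With 3 clerks and 9 worker-slots to fill, someone must work at least ⌈9/3⌉ = 3 shifts, so k ≥ 3.
k = 3 works: Thu-AM→Varga+Vasquez, Thu-PM→Varga, Fri-AM→Eriksen, Fri-PM→Eriksen, Sat-AM→Varga, Sat-PM→Vasquez, Sun-AM→Vasquez, Sun-PM→Eriksen.
Loads: Varga 3, Eriksen 3, Vasquez 3 — all ≤ 3.

3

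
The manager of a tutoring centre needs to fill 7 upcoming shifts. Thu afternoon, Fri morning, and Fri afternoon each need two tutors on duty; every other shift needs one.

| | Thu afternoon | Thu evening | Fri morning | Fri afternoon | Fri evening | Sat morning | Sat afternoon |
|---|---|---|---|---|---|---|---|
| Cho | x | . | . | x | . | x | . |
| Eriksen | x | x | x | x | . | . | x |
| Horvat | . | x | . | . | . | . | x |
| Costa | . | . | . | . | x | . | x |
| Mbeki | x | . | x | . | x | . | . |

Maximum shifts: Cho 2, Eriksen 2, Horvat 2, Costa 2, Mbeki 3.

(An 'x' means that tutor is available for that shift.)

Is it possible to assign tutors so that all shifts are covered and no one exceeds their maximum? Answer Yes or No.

Total capacity is 11 and 10 slots are needed, so capacity alone doesn't rule it out.
Shifts {Thu afternoon, Fri morning, Fri afternoon, Sat morning} need 7 worker-slots in total, but the tutors available for any of those shifts (Cho, Eriksen, and Mbeki) can supply at most 6 among them. So no valid schedule exists.

No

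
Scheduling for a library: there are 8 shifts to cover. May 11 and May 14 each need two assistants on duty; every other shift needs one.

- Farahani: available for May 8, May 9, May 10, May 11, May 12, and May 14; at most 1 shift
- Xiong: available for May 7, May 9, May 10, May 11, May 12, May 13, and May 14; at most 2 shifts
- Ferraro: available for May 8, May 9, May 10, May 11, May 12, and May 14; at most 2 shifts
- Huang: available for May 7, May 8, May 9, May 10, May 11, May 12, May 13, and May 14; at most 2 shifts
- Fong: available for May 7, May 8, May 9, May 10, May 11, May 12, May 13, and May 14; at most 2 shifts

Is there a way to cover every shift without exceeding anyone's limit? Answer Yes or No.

No

Total capacity is 1+2+2+2+2 = 9 but 10 worker-slots are needed — infeasible.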